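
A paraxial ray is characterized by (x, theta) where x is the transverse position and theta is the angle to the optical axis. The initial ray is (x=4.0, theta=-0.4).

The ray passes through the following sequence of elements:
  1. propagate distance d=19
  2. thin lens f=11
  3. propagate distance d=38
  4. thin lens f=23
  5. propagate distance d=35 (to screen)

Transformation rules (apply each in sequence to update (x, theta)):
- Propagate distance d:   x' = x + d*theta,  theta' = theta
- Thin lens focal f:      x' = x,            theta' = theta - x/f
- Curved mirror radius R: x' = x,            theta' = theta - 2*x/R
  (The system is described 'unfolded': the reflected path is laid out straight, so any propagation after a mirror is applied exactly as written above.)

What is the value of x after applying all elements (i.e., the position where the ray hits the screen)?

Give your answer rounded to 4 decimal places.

Answer: 0.7747

Derivation:
Initial: x=4.0000 theta=-0.4000
After 1 (propagate distance d=19): x=-3.6000 theta=-0.4000
After 2 (thin lens f=11): x=-3.6000 theta=-4/55 (≈-0.0727)
After 3 (propagate distance d=38): x=-70/11 (≈-6.3636) theta=-4/55 (≈-0.0727)
After 4 (thin lens f=23): x=-70/11 (≈-6.3636) theta=258/1265 (≈0.2040)
After 5 (propagate distance d=35 (to screen)): x=196/253 (≈0.7747) theta=258/1265 (≈0.2040)
Rounded to 4 decimal places: x = 0.7747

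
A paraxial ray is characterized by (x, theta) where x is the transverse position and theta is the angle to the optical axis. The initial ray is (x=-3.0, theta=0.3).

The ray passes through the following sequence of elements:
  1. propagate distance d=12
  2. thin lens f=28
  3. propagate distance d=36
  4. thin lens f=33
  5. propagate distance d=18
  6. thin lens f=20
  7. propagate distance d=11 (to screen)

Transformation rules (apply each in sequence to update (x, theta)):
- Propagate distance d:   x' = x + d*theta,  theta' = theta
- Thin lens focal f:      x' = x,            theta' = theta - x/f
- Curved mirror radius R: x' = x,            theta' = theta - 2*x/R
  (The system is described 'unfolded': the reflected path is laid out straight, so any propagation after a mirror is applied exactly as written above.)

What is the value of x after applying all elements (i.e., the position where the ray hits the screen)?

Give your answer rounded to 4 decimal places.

Initial: x=-3.0000 theta=0.3000
After 1 (propagate distance d=12): x=0.6000 theta=0.3000
After 2 (thin lens f=28): x=0.6000 theta=39/140 (≈0.2786)
After 3 (propagate distance d=36): x=372/35 (≈10.6286) theta=39/140 (≈0.2786)
After 4 (thin lens f=33): x=372/35 (≈10.6286) theta=-67/1540 (≈-0.0435)
After 5 (propagate distance d=18): x=1083/110 (≈9.8455) theta=-67/1540 (≈-0.0435)
After 6 (thin lens f=20): x=1083/110 (≈9.8455) theta=-8251/15400 (≈-0.5358)
After 7 (propagate distance d=11 (to screen)): x=60859/15400 (≈3.9519) theta=-8251/15400 (≈-0.5358)
Rounded to 4 decimal places: x = 3.9519

Answer: 3.9519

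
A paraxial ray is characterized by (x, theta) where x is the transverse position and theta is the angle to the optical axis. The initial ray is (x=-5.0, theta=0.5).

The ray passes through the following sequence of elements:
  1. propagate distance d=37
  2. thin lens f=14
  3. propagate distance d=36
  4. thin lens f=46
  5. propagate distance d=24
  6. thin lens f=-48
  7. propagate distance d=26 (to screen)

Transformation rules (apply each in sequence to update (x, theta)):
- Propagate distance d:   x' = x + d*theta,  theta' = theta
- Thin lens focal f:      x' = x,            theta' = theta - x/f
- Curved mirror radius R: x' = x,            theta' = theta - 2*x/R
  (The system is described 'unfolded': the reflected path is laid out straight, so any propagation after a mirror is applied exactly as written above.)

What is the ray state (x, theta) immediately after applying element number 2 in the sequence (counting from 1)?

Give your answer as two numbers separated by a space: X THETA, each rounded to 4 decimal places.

Initial: x=-5.0000 theta=0.5000
After 1 (propagate distance d=37): x=13.5000 theta=0.5000
After 2 (thin lens f=14): x=13.5000 theta=-13/28 (≈-0.4643)
Rounded to 4 decimal places: x = 13.5000, theta = -0.4643

Answer: 13.5000 -0.4643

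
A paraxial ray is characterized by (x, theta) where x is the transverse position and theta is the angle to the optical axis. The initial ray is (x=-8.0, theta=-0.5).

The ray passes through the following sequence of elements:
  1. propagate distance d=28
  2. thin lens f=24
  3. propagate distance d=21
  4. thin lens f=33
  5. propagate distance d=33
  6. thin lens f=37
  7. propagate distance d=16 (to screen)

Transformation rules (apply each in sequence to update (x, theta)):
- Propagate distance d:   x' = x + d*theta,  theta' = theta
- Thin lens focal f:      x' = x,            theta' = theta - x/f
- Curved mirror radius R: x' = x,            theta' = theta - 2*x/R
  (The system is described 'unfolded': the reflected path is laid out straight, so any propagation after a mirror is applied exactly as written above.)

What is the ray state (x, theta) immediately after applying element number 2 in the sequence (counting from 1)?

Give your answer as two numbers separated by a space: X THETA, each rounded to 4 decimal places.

Answer: -22.0000 0.4167

Derivation:
Initial: x=-8.0000 theta=-0.5000
After 1 (propagate distance d=28): x=-22.0000 theta=-0.5000
After 2 (thin lens f=24): x=-22.0000 theta=5/12 (≈0.4167)
Rounded to 4 decimal places: x = -22.0000, theta = 0.4167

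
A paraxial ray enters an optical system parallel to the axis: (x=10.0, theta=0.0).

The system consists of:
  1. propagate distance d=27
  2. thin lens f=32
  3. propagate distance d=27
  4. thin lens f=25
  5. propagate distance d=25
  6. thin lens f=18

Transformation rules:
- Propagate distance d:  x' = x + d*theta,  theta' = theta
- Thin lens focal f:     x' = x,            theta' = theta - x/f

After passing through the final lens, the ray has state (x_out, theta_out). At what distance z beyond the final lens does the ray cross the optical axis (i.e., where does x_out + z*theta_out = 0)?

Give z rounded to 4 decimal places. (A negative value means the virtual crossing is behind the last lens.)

Initial: x=10.0000 theta=0.0000
After 1 (propagate distance d=27): x=10.0000 theta=0.0000
After 2 (thin lens f=32): x=10.0000 theta=-0.3125
After 3 (propagate distance d=27): x=1.5625 theta=-0.3125
After 4 (thin lens f=25): x=1.5625 theta=-0.3750
After 5 (propagate distance d=25): x=-7.8125 theta=-0.3750
After 6 (thin lens f=18): x=-7.8125 theta=17/288 (≈0.0590)
z_focus = -x_out/theta_out = -(-7.8125)/(17/288) = 2250/17 ≈ 132.3529
Rounded to 4 decimal places: z = 132.3529

Answer: 132.3529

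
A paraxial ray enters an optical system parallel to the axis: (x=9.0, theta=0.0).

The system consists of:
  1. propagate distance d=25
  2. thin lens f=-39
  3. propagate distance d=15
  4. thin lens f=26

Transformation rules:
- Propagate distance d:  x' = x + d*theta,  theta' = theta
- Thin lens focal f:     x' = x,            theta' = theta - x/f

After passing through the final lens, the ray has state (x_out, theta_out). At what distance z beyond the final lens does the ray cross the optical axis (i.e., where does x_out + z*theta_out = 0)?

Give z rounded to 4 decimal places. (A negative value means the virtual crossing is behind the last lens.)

Answer: 50.1429

Derivation:
Initial: x=9.0000 theta=0.0000
After 1 (propagate distance d=25): x=9.0000 theta=0.0000
After 2 (thin lens f=-39): x=9.0000 theta=3/13 (≈0.2308)
After 3 (propagate distance d=15): x=162/13 (≈12.4615) theta=3/13 (≈0.2308)
After 4 (thin lens f=26): x=162/13 (≈12.4615) theta=-42/169 (≈-0.2485)
z_focus = -x_out/theta_out = -(162/13)/(-42/169) = 351/7 ≈ 50.1429
Rounded to 4 decimal places: z = 50.1429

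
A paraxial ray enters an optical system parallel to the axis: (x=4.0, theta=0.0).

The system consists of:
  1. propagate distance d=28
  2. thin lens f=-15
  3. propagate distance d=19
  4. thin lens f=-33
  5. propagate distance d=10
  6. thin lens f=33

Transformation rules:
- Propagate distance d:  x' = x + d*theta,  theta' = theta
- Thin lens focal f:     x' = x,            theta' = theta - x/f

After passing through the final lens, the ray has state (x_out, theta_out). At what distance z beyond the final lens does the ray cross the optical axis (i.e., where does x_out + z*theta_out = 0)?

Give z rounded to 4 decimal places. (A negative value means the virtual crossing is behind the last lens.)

Initial: x=4.0000 theta=0.0000
After 1 (propagate distance d=28): x=4.0000 theta=0.0000
After 2 (thin lens f=-15): x=4.0000 theta=4/15 (≈0.2667)
After 3 (propagate distance d=19): x=136/15 (≈9.0667) theta=4/15 (≈0.2667)
After 4 (thin lens f=-33): x=136/15 (≈9.0667) theta=268/495 (≈0.5414)
After 5 (propagate distance d=10): x=7168/495 (≈14.4808) theta=268/495 (≈0.5414)
After 6 (thin lens f=33): x=7168/495 (≈14.4808) theta=1676/16335 (≈0.1026)
z_focus = -x_out/theta_out = -(7168/495)/(1676/16335) = -59136/419 ≈ -141.1360
Rounded to 4 decimal places: z = -141.1360

Answer: -141.1360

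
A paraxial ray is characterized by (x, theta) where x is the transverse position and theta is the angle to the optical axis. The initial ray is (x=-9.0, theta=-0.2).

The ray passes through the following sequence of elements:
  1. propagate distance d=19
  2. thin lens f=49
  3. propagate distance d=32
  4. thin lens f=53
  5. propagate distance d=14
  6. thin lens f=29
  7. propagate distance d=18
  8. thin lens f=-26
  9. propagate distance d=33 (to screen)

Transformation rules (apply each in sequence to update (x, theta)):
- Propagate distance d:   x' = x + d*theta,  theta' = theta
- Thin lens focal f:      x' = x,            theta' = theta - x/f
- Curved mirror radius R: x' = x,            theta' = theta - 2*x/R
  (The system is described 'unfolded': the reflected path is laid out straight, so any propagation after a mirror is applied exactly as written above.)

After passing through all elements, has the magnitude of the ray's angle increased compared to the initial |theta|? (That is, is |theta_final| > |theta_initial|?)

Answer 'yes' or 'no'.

Answer: yes

Derivation:
Initial: x=-9.0000 theta=-0.2000
After 1 (propagate distance d=19): x=-12.8000 theta=-0.2000
After 2 (thin lens f=49): x=-12.8000 theta=3/49 (≈0.0612)
After 3 (propagate distance d=32): x=-2656/245 (≈-10.8408) theta=3/49 (≈0.0612)
After 4 (thin lens f=53): x=-2656/245 (≈-10.8408) theta=493/1855 (≈0.2658)
After 5 (propagate distance d=14): x=-92454/12985 (≈-7.1201) theta=493/1855 (≈0.2658)
After 6 (thin lens f=29): x=-92454/12985 (≈-7.1201) theta=192533/376565 (≈0.5113)
After 7 (propagate distance d=18): x=784428/376565 (≈2.0831) theta=192533/376565 (≈0.5113)
After 8 (thin lens f=-26): x=784428/376565 (≈2.0831) theta=2895143/4895345 (≈0.5914)
After 9 (propagate distance d=33 (to screen)): x=105737283/4895345 (≈21.5996) theta=2895143/4895345 (≈0.5914)
|theta_initial|=0.2000 |theta_final|=2895143/4895345 (≈0.5914) -> increased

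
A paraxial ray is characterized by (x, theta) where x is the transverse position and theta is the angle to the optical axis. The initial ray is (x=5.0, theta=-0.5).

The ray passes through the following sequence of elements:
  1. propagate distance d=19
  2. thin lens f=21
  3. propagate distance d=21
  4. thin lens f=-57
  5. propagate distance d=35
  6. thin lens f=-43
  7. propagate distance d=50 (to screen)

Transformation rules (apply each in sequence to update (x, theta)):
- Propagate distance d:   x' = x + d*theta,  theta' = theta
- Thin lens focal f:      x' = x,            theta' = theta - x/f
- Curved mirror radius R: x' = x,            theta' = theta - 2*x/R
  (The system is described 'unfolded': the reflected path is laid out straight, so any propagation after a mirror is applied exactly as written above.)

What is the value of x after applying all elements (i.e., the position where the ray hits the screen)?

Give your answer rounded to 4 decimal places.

Answer: -81.7778

Derivation:
Initial: x=5.0000 theta=-0.5000
After 1 (propagate distance d=19): x=-4.5000 theta=-0.5000
After 2 (thin lens f=21): x=-4.5000 theta=-2/7 (≈-0.2857)
After 3 (propagate distance d=21): x=-10.5000 theta=-2/7 (≈-0.2857)
After 4 (thin lens f=-57): x=-10.5000 theta=-125/266 (≈-0.4699)
After 5 (propagate distance d=35): x=-512/19 (≈-26.9474) theta=-125/266 (≈-0.4699)
After 6 (thin lens f=-43): x=-512/19 (≈-26.9474) theta=-12543/11438 (≈-1.0966)
After 7 (propagate distance d=50 (to screen)): x=-467687/5719 (≈-81.7778) theta=-12543/11438 (≈-1.0966)
Rounded to 4 decimal places: x = -81.7778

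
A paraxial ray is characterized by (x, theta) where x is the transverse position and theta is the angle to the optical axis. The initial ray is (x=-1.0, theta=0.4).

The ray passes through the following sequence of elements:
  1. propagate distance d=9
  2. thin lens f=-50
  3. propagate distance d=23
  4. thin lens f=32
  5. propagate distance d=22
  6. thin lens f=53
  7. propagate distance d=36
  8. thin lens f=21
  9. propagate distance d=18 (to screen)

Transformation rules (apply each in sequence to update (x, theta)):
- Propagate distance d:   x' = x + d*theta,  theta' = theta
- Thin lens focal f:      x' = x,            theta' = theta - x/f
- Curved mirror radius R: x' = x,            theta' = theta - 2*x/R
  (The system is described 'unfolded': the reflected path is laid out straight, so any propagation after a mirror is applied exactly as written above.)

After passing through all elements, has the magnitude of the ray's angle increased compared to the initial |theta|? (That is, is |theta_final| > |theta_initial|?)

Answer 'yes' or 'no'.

Initial: x=-1.0000 theta=0.4000
After 1 (propagate distance d=9): x=2.6000 theta=0.4000
After 2 (thin lens f=-50): x=2.6000 theta=0.4520
After 3 (propagate distance d=23): x=12.9960 theta=0.4520
After 4 (thin lens f=32): x=12.9960 theta=367/8000 (≈0.0459)
After 5 (propagate distance d=22): x=56021/4000 (≈14.0053) theta=367/8000 (≈0.0459)
After 6 (thin lens f=53): x=56021/4000 (≈14.0053) theta=-1747/8000 (≈-0.2184)
After 7 (propagate distance d=36): x=983/160 (≈6.1438) theta=-1747/8000 (≈-0.2184)
After 8 (thin lens f=21): x=983/160 (≈6.1438) theta=-85837/168000 (≈-0.5109)
After 9 (propagate distance d=18 (to screen)): x=-42743/14000 (≈-3.0531) theta=-85837/168000 (≈-0.5109)
|theta_initial|=0.4000 |theta_final|=85837/168000 (≈0.5109) -> increased

Answer: yes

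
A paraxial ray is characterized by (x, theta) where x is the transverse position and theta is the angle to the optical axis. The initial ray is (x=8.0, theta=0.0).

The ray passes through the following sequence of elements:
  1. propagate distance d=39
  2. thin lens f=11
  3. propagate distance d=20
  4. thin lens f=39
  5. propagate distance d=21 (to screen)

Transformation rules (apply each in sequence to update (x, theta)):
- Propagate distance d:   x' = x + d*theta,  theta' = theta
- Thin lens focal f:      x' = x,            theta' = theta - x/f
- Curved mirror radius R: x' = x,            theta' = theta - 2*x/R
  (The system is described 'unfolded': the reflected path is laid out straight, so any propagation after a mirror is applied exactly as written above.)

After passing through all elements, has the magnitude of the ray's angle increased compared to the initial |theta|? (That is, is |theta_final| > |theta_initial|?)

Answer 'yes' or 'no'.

Initial: x=8.0000 theta=0.0000
After 1 (propagate distance d=39): x=8.0000 theta=0.0000
After 2 (thin lens f=11): x=8.0000 theta=-8/11 (≈-0.7273)
After 3 (propagate distance d=20): x=-72/11 (≈-6.5455) theta=-8/11 (≈-0.7273)
After 4 (thin lens f=39): x=-72/11 (≈-6.5455) theta=-80/143 (≈-0.5594)
After 5 (propagate distance d=21 (to screen)): x=-2616/143 (≈-18.2937) theta=-80/143 (≈-0.5594)
|theta_initial|=0.0000 |theta_final|=80/143 (≈0.5594) -> increased

Answer: yes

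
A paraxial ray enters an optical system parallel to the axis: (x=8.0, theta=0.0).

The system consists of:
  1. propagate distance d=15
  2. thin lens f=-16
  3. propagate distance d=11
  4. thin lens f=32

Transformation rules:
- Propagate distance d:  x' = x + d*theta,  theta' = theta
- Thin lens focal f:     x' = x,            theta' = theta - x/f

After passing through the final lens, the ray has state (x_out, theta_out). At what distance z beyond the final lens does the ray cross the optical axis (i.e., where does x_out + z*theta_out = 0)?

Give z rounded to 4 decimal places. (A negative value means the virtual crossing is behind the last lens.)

Initial: x=8.0000 theta=0.0000
After 1 (propagate distance d=15): x=8.0000 theta=0.0000
After 2 (thin lens f=-16): x=8.0000 theta=0.5000
After 3 (propagate distance d=11): x=13.5000 theta=0.5000
After 4 (thin lens f=32): x=13.5000 theta=5/64 (≈0.0781)
z_focus = -x_out/theta_out = -(13.5000)/(5/64) = -172.8000
Rounded to 4 decimal places: z = -172.8000

Answer: -172.8000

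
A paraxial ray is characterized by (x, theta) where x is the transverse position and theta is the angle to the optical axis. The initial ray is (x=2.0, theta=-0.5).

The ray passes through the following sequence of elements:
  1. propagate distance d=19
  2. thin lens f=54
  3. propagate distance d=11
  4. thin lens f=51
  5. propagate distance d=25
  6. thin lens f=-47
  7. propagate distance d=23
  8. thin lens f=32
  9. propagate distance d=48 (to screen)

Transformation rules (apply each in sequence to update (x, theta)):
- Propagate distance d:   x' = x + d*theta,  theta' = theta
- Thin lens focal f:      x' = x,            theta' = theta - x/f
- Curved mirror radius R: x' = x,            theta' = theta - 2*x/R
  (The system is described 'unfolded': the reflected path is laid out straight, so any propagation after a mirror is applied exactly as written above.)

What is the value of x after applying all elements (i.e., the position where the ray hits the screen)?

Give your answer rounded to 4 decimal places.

Initial: x=2.0000 theta=-0.5000
After 1 (propagate distance d=19): x=-7.5000 theta=-0.5000
After 2 (thin lens f=54): x=-7.5000 theta=-13/36 (≈-0.3611)
After 3 (propagate distance d=11): x=-413/36 (≈-11.4722) theta=-13/36 (≈-0.3611)
After 4 (thin lens f=51): x=-413/36 (≈-11.4722) theta=-125/918 (≈-0.1362)
After 5 (propagate distance d=25): x=-27313/1836 (≈-14.8764) theta=-125/918 (≈-0.1362)
After 6 (thin lens f=-47): x=-27313/1836 (≈-14.8764) theta=-13021/28764 (≈-0.4527)
After 7 (propagate distance d=23): x=-545540/21573 (≈-25.2881) theta=-13021/28764 (≈-0.4527)
After 8 (thin lens f=32): x=-545540/21573 (≈-25.2881) theta=3427/10152 (≈0.3376)
After 9 (propagate distance d=48 (to screen)): x=-195986/21573 (≈-9.0848) theta=3427/10152 (≈0.3376)
Rounded to 4 decimal places: x = -9.0848

Answer: -9.0848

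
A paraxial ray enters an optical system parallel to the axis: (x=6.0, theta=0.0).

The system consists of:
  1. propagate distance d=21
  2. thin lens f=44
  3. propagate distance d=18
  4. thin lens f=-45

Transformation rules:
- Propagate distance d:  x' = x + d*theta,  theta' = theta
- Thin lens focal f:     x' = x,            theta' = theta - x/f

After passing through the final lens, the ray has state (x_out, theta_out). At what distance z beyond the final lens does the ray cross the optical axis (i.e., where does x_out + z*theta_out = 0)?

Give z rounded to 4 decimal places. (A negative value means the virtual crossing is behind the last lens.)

Initial: x=6.0000 theta=0.0000
After 1 (propagate distance d=21): x=6.0000 theta=0.0000
After 2 (thin lens f=44): x=6.0000 theta=-3/22 (≈-0.1364)
After 3 (propagate distance d=18): x=39/11 (≈3.5455) theta=-3/22 (≈-0.1364)
After 4 (thin lens f=-45): x=39/11 (≈3.5455) theta=-19/330 (≈-0.0576)
z_focus = -x_out/theta_out = -(39/11)/(-19/330) = 1170/19 ≈ 61.5789
Rounded to 4 decimal places: z = 61.5789

Answer: 61.5789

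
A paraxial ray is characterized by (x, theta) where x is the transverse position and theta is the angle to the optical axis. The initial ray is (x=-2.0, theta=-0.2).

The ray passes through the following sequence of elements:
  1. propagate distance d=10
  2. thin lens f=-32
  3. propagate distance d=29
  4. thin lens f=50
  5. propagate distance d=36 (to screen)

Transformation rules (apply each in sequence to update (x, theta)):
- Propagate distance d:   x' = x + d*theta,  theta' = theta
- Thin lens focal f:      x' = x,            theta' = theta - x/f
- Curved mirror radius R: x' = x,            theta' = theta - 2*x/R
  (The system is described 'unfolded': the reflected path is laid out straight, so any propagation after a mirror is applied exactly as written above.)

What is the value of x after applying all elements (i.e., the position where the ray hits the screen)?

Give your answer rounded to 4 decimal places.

Initial: x=-2.0000 theta=-0.2000
After 1 (propagate distance d=10): x=-4.0000 theta=-0.2000
After 2 (thin lens f=-32): x=-4.0000 theta=-0.3250
After 3 (propagate distance d=29): x=-13.4250 theta=-0.3250
After 4 (thin lens f=50): x=-13.4250 theta=-0.0565
After 5 (propagate distance d=36 (to screen)): x=-15.4590 theta=-0.0565
Rounded to 4 decimal places: x = -15.4590

Answer: -15.4590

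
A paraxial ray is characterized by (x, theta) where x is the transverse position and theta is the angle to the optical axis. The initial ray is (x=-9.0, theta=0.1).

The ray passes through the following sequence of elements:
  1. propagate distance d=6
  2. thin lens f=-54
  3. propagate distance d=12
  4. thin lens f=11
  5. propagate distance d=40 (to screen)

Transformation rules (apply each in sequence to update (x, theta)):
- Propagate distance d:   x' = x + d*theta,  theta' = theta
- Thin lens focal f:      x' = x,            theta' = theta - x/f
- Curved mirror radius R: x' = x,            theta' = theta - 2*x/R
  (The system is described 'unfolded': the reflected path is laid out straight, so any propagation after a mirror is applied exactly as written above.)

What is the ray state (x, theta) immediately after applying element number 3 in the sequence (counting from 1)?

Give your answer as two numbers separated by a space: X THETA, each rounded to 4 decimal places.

Initial: x=-9.0000 theta=0.1000
After 1 (propagate distance d=6): x=-8.4000 theta=0.1000
After 2 (thin lens f=-54): x=-8.4000 theta=-1/18 (≈-0.0556)
After 3 (propagate distance d=12): x=-136/15 (≈-9.0667) theta=-1/18 (≈-0.0556)
Rounded to 4 decimal places: x = -9.0667, theta = -0.0556

Answer: -9.0667 -0.0556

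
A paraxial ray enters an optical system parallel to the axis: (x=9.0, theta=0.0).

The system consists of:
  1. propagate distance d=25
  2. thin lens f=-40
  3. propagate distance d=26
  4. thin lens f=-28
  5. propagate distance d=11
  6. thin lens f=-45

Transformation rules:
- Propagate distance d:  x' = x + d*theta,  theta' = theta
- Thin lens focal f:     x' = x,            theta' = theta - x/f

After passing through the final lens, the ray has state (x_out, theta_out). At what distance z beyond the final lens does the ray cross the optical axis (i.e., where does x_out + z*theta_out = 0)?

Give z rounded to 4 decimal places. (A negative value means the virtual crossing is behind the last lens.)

Initial: x=9.0000 theta=0.0000
After 1 (propagate distance d=25): x=9.0000 theta=0.0000
After 2 (thin lens f=-40): x=9.0000 theta=0.2250
After 3 (propagate distance d=26): x=14.8500 theta=0.2250
After 4 (thin lens f=-28): x=14.8500 theta=423/560 (≈0.7554)
After 5 (propagate distance d=11): x=12969/560 (≈23.1589) theta=423/560 (≈0.7554)
After 6 (thin lens f=-45): x=12969/560 (≈23.1589) theta=1.2700
z_focus = -x_out/theta_out = -(12969/560)/(1.2700) = -64845/3556 ≈ -18.2354
Rounded to 4 decimal places: z = -18.2354

Answer: -18.2354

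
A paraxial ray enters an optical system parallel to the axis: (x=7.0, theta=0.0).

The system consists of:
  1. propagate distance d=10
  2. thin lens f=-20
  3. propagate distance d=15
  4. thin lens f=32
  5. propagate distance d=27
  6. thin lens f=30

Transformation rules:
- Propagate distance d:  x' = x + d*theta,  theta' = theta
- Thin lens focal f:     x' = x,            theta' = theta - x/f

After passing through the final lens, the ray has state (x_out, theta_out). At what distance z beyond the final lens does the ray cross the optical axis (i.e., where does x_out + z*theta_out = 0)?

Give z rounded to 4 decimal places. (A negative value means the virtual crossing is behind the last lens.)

Answer: 27.6085

Derivation:
Initial: x=7.0000 theta=0.0000
After 1 (propagate distance d=10): x=7.0000 theta=0.0000
After 2 (thin lens f=-20): x=7.0000 theta=0.3500
After 3 (propagate distance d=15): x=12.2500 theta=0.3500
After 4 (thin lens f=32): x=12.2500 theta=-21/640 (≈-0.0328)
After 5 (propagate distance d=27): x=7273/640 (≈11.3641) theta=-21/640 (≈-0.0328)
After 6 (thin lens f=30): x=7273/640 (≈11.3641) theta=-7903/19200 (≈-0.4116)
z_focus = -x_out/theta_out = -(7273/640)/(-7903/19200) = 31170/1129 ≈ 27.6085
Rounded to 4 decimal places: z = 27.6085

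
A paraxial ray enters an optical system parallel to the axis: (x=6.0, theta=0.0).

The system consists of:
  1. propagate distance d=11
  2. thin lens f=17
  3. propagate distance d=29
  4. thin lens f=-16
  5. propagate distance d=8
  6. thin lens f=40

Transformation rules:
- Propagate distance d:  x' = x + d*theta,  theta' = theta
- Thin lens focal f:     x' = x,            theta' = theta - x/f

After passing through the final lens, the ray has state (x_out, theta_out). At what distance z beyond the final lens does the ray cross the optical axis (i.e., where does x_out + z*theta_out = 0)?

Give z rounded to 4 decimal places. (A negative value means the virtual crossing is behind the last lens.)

Initial: x=6.0000 theta=0.0000
After 1 (propagate distance d=11): x=6.0000 theta=0.0000
After 2 (thin lens f=17): x=6.0000 theta=-6/17 (≈-0.3529)
After 3 (propagate distance d=29): x=-72/17 (≈-4.2353) theta=-6/17 (≈-0.3529)
After 4 (thin lens f=-16): x=-72/17 (≈-4.2353) theta=-21/34 (≈-0.6176)
After 5 (propagate distance d=8): x=-156/17 (≈-9.1765) theta=-21/34 (≈-0.6176)
After 6 (thin lens f=40): x=-156/17 (≈-9.1765) theta=-33/85 (≈-0.3882)
z_focus = -x_out/theta_out = -(-156/17)/(-33/85) = -260/11 ≈ -23.6364
Rounded to 4 decimal places: z = -23.6364

Answer: -23.6364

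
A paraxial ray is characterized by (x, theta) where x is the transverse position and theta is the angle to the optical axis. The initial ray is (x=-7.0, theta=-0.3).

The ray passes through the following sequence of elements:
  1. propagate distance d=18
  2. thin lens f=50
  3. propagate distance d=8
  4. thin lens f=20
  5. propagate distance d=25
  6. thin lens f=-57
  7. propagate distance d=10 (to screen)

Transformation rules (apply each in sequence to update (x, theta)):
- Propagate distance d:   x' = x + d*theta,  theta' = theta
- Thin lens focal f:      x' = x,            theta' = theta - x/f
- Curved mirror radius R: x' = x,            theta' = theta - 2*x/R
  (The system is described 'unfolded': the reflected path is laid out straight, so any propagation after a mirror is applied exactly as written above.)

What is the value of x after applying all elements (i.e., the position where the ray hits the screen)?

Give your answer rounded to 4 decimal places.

Initial: x=-7.0000 theta=-0.3000
After 1 (propagate distance d=18): x=-12.4000 theta=-0.3000
After 2 (thin lens f=50): x=-12.4000 theta=-0.0520
After 3 (propagate distance d=8): x=-12.8160 theta=-0.0520
After 4 (thin lens f=20): x=-12.8160 theta=0.5888
After 5 (propagate distance d=25): x=1.9040 theta=0.5888
After 6 (thin lens f=-57): x=1.9040 theta=22166/35625 (≈0.6222)
After 7 (propagate distance d=10 (to screen)): x=57898/7125 (≈8.1260) theta=22166/35625 (≈0.6222)
Rounded to 4 decimal places: x = 8.1260

Answer: 8.1260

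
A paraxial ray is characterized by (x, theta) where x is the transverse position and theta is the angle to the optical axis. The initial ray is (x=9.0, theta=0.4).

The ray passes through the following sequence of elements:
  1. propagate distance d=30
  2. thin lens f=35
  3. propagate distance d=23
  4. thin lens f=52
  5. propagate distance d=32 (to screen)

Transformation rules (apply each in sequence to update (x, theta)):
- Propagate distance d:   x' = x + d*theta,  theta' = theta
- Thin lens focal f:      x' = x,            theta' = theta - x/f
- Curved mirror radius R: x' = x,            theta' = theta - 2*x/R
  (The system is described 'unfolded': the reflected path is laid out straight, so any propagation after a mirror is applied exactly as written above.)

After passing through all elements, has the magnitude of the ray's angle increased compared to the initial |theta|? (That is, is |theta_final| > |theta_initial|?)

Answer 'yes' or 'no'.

Initial: x=9.0000 theta=0.4000
After 1 (propagate distance d=30): x=21.0000 theta=0.4000
After 2 (thin lens f=35): x=21.0000 theta=-0.2000
After 3 (propagate distance d=23): x=16.4000 theta=-0.2000
After 4 (thin lens f=52): x=16.4000 theta=-67/130 (≈-0.5154)
After 5 (propagate distance d=32 (to screen)): x=-6/65 (≈-0.0923) theta=-67/130 (≈-0.5154)
|theta_initial|=0.4000 |theta_final|=67/130 (≈0.5154) -> increased

Answer: yes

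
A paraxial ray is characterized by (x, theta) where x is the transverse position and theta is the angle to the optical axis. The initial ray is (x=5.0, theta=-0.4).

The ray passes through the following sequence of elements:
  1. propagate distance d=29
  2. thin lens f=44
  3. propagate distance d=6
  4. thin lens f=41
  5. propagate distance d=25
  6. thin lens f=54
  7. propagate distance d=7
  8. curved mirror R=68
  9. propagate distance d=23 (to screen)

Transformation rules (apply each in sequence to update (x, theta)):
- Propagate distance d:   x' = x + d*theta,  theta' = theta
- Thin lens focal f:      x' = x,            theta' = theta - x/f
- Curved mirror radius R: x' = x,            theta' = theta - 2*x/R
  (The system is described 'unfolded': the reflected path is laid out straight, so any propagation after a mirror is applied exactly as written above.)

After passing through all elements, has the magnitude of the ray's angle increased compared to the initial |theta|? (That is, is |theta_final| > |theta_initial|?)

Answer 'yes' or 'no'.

Answer: no

Derivation:
Initial: x=5.0000 theta=-0.4000
After 1 (propagate distance d=29): x=-6.6000 theta=-0.4000
After 2 (thin lens f=44): x=-6.6000 theta=-0.2500
After 3 (propagate distance d=6): x=-8.1000 theta=-0.2500
After 4 (thin lens f=41): x=-8.1000 theta=-43/820 (≈-0.0524)
After 5 (propagate distance d=25): x=-7717/820 (≈-9.4110) theta=-43/820 (≈-0.0524)
After 6 (thin lens f=54): x=-7717/820 (≈-9.4110) theta=1079/8856 (≈0.1218)
After 7 (propagate distance d=7): x=-378953/44280 (≈-8.5581) theta=1079/8856 (≈0.1218)
After 8 (curved mirror R=68): x=-378953/44280 (≈-8.5581) theta=20829/55760 (≈0.3735)
After 9 (propagate distance d=23 (to screen)): x=50407/1505520 (≈0.0335) theta=20829/55760 (≈0.3735)
|theta_initial|=0.4000 |theta_final|=20829/55760 (≈0.3735) -> not increased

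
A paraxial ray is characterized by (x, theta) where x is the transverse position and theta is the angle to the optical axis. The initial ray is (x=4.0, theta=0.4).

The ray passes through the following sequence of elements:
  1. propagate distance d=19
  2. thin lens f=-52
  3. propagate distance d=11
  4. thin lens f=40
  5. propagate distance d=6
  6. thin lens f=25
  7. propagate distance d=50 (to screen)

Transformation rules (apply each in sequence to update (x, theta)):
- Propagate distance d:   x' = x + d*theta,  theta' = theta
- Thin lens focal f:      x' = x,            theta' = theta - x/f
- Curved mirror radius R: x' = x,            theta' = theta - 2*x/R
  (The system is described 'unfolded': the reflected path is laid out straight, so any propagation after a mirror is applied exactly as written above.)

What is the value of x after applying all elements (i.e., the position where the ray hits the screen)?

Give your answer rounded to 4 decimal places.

Initial: x=4.0000 theta=0.4000
After 1 (propagate distance d=19): x=11.6000 theta=0.4000
After 2 (thin lens f=-52): x=11.6000 theta=81/130 (≈0.6231)
After 3 (propagate distance d=11): x=2399/130 (≈18.4538) theta=81/130 (≈0.6231)
After 4 (thin lens f=40): x=2399/130 (≈18.4538) theta=841/5200 (≈0.1617)
After 5 (propagate distance d=6): x=50503/2600 (≈19.4242) theta=841/5200 (≈0.1617)
After 6 (thin lens f=25): x=50503/2600 (≈19.4242) theta=-79981/130000 (≈-0.6152)
After 7 (propagate distance d=50 (to screen)): x=-14739/1300 (≈-11.3377) theta=-79981/130000 (≈-0.6152)
Rounded to 4 decimal places: x = -11.3377

Answer: -11.3377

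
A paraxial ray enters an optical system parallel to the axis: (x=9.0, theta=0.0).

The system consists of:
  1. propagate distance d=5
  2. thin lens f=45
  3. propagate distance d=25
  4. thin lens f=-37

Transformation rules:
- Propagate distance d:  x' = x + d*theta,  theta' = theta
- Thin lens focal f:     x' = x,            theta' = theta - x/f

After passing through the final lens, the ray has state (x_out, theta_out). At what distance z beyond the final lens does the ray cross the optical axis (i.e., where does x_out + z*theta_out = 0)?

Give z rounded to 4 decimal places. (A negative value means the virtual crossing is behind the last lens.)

Answer: 43.5294

Derivation:
Initial: x=9.0000 theta=0.0000
After 1 (propagate distance d=5): x=9.0000 theta=0.0000
After 2 (thin lens f=45): x=9.0000 theta=-0.2000
After 3 (propagate distance d=25): x=4.0000 theta=-0.2000
After 4 (thin lens f=-37): x=4.0000 theta=-17/185 (≈-0.0919)
z_focus = -x_out/theta_out = -(4.0000)/(-17/185) = 740/17 ≈ 43.5294
Rounded to 4 decimal places: z = 43.5294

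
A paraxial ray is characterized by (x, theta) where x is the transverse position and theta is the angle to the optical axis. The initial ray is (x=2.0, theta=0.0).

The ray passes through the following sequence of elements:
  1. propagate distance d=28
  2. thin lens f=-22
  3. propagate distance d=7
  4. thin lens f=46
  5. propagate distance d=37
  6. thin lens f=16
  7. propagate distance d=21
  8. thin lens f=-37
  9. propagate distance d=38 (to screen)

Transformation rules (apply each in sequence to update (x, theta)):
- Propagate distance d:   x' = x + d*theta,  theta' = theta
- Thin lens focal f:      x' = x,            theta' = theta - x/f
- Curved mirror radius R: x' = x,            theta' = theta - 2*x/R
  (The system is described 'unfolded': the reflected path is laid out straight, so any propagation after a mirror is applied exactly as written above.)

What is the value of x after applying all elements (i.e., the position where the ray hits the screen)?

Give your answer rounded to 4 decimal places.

Answer: -8.9643

Derivation:
Initial: x=2.0000 theta=0.0000
After 1 (propagate distance d=28): x=2.0000 theta=0.0000
After 2 (thin lens f=-22): x=2.0000 theta=1/11 (≈0.0909)
After 3 (propagate distance d=7): x=29/11 (≈2.6364) theta=1/11 (≈0.0909)
After 4 (thin lens f=46): x=29/11 (≈2.6364) theta=17/506 (≈0.0336)
After 5 (propagate distance d=37): x=1963/506 (≈3.8794) theta=17/506 (≈0.0336)
After 6 (thin lens f=16): x=1963/506 (≈3.8794) theta=-1691/8096 (≈-0.2089)
After 7 (propagate distance d=21): x=-373/736 (≈-0.5068) theta=-1691/8096 (≈-0.2089)
After 8 (thin lens f=-37): x=-373/736 (≈-0.5068) theta=-33335/149776 (≈-0.2226)
After 9 (propagate distance d=38 (to screen)): x=-2685271/299552 (≈-8.9643) theta=-33335/149776 (≈-0.2226)
Rounded to 4 decimal places: x = -8.9643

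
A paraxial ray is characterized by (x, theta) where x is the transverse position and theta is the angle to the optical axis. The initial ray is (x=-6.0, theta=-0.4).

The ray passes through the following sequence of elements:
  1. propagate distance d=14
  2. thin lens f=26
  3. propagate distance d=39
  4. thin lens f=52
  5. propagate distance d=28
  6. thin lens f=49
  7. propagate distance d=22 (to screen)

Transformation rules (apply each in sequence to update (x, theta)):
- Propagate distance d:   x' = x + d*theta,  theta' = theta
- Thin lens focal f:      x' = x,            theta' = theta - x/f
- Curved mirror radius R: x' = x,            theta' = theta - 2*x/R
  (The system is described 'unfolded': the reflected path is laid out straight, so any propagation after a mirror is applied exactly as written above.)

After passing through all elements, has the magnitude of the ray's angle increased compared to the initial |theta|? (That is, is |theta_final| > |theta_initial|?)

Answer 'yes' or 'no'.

Initial: x=-6.0000 theta=-0.4000
After 1 (propagate distance d=14): x=-11.6000 theta=-0.4000
After 2 (thin lens f=26): x=-11.6000 theta=3/65 (≈0.0462)
After 3 (propagate distance d=39): x=-9.8000 theta=3/65 (≈0.0462)
After 4 (thin lens f=52): x=-9.8000 theta=61/260 (≈0.2346)
After 5 (propagate distance d=28): x=-42/13 (≈-3.2308) theta=61/260 (≈0.2346)
After 6 (thin lens f=49): x=-42/13 (≈-3.2308) theta=547/1820 (≈0.3005)
After 7 (propagate distance d=22 (to screen)): x=3077/910 (≈3.3813) theta=547/1820 (≈0.3005)
|theta_initial|=0.4000 |theta_final|=547/1820 (≈0.3005) -> not increased

Answer: no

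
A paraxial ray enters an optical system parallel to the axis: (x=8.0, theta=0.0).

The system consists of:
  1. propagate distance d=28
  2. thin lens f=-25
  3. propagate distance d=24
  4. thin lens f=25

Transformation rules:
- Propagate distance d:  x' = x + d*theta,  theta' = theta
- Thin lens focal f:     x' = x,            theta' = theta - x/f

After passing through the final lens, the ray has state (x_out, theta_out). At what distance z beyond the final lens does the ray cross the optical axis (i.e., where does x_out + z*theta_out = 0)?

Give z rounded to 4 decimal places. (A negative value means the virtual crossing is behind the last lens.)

Initial: x=8.0000 theta=0.0000
After 1 (propagate distance d=28): x=8.0000 theta=0.0000
After 2 (thin lens f=-25): x=8.0000 theta=0.3200
After 3 (propagate distance d=24): x=15.6800 theta=0.3200
After 4 (thin lens f=25): x=15.6800 theta=-0.3072
z_focus = -x_out/theta_out = -(15.6800)/(-0.3072) = 1225/24 ≈ 51.0417
Rounded to 4 decimal places: z = 51.0417

Answer: 51.0417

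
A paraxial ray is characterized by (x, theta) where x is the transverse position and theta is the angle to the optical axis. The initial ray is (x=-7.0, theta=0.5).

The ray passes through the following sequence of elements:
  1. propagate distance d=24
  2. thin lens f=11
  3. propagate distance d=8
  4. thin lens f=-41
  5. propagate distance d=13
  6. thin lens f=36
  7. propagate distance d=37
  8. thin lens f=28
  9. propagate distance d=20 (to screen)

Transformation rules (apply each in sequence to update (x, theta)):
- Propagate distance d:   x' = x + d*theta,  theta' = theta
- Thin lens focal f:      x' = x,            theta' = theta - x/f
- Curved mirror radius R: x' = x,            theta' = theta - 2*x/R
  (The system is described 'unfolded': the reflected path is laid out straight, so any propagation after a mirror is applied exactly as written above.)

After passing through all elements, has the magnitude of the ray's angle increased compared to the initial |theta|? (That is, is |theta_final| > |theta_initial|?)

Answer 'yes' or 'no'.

Answer: no

Derivation:
Initial: x=-7.0000 theta=0.5000
After 1 (propagate distance d=24): x=5.0000 theta=0.5000
After 2 (thin lens f=11): x=5.0000 theta=1/22 (≈0.0455)
After 3 (propagate distance d=8): x=59/11 (≈5.3636) theta=1/22 (≈0.0455)
After 4 (thin lens f=-41): x=59/11 (≈5.3636) theta=159/902 (≈0.1763)
After 5 (propagate distance d=13): x=6905/902 (≈7.6552) theta=159/902 (≈0.1763)
After 6 (thin lens f=36): x=6905/902 (≈7.6552) theta=-1181/32472 (≈-0.0364)
After 7 (propagate distance d=37): x=204883/32472 (≈6.3095) theta=-1181/32472 (≈-0.0364)
After 8 (thin lens f=28): x=204883/32472 (≈6.3095) theta=-3777/14432 (≈-0.2617)
After 9 (propagate distance d=20 (to screen)): x=17459/16236 (≈1.0753) theta=-3777/14432 (≈-0.2617)
|theta_initial|=0.5000 |theta_final|=3777/14432 (≈0.2617) -> not increased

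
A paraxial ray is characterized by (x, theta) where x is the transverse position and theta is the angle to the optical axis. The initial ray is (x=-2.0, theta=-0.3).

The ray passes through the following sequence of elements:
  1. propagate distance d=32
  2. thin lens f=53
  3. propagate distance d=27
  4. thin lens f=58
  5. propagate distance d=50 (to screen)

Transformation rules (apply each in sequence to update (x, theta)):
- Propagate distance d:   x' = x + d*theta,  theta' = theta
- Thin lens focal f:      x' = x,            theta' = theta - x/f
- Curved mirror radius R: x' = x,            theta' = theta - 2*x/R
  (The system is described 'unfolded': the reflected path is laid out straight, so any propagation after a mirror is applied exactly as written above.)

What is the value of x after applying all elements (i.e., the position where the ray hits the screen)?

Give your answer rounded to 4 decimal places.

Answer: -5.9588

Derivation:
Initial: x=-2.0000 theta=-0.3000
After 1 (propagate distance d=32): x=-11.6000 theta=-0.3000
After 2 (thin lens f=53): x=-11.6000 theta=-43/530 (≈-0.0811)
After 3 (propagate distance d=27): x=-7309/530 (≈-13.7906) theta=-43/530 (≈-0.0811)
After 4 (thin lens f=58): x=-7309/530 (≈-13.7906) theta=963/6148 (≈0.1566)
After 5 (propagate distance d=50 (to screen)): x=-45793/7685 (≈-5.9588) theta=963/6148 (≈0.1566)
Rounded to 4 decimal places: x = -5.9588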